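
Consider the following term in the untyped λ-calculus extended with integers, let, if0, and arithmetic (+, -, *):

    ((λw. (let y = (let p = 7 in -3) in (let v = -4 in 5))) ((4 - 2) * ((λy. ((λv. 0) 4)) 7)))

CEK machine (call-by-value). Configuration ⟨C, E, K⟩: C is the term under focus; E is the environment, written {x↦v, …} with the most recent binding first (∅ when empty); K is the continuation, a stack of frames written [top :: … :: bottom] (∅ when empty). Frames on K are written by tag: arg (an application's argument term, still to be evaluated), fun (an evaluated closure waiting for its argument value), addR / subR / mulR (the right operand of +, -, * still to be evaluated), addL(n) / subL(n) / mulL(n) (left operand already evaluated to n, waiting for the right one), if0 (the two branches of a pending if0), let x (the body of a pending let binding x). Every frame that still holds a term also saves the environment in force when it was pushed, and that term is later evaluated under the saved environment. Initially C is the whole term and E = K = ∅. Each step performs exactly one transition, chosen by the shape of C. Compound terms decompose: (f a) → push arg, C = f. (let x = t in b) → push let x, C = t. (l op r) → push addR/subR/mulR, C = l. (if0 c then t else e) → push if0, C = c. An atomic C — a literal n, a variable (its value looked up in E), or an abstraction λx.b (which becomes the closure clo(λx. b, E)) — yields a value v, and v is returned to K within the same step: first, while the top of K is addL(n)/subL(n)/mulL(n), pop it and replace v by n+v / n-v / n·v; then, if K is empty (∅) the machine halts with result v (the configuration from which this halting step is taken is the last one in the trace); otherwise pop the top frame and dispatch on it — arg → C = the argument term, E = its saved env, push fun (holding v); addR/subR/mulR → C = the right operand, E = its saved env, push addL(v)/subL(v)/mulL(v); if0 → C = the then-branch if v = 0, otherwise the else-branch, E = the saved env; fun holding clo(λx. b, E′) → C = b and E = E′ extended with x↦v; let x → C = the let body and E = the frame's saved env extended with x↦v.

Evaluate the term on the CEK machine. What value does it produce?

Answer: 5

Execution trace:
step 0: <C=((λw. (let y = (let p = 7 in -3) in (let v = -4 in 5))) ((4 - 2) * ((λy. ((λv. 0) 4)) 7))), E=∅, K=∅>
step 1: <C=(λw. (let y = (let p = 7 in -3) in (let v = -4 in 5))), E=∅, K=[arg]>
step 2: <C=((4 - 2) * ((λy. ((λv. 0) 4)) 7)), E=∅, K=[fun]>
step 3: <C=(4 - 2), E=∅, K=[mulR :: fun]>
step 4: <C=4, E=∅, K=[subR :: mulR :: fun]>
step 5: <C=2, E=∅, K=[subL(4) :: mulR :: fun]>
step 6: <C=((λy. ((λv. 0) 4)) 7), E=∅, K=[mulL(2) :: fun]>
step 7: <C=(λy. ((λv. 0) 4)), E=∅, K=[arg :: mulL(2) :: fun]>
step 8: <C=7, E=∅, K=[fun :: mulL(2) :: fun]>
step 9: <C=((λv. 0) 4), E={y↦7}, K=[mulL(2) :: fun]>
step 10: <C=(λv. 0), E={y↦7}, K=[arg :: mulL(2) :: fun]>
step 11: <C=4, E={y↦7}, K=[fun :: mulL(2) :: fun]>
step 12: <C=0, E={v↦4, y↦7}, K=[mulL(2) :: fun]>
step 13: <C=(let y = (let p = 7 in -3) in (let v = -4 in 5)), E={w↦0}, K=∅>
step 14: <C=(let p = 7 in -3), E={w↦0}, K=[let y]>
step 15: <C=7, E={w↦0}, K=[let p :: let y]>
step 16: <C=-3, E={p↦7, w↦0}, K=[let y]>
step 17: <C=(let v = -4 in 5), E={y↦-3, w↦0}, K=∅>
step 18: <C=-4, E={y↦-3, w↦0}, K=[let v]>
step 19: <C=5, E={v↦-4, y↦-3, w↦0}, K=∅>
→ final value 5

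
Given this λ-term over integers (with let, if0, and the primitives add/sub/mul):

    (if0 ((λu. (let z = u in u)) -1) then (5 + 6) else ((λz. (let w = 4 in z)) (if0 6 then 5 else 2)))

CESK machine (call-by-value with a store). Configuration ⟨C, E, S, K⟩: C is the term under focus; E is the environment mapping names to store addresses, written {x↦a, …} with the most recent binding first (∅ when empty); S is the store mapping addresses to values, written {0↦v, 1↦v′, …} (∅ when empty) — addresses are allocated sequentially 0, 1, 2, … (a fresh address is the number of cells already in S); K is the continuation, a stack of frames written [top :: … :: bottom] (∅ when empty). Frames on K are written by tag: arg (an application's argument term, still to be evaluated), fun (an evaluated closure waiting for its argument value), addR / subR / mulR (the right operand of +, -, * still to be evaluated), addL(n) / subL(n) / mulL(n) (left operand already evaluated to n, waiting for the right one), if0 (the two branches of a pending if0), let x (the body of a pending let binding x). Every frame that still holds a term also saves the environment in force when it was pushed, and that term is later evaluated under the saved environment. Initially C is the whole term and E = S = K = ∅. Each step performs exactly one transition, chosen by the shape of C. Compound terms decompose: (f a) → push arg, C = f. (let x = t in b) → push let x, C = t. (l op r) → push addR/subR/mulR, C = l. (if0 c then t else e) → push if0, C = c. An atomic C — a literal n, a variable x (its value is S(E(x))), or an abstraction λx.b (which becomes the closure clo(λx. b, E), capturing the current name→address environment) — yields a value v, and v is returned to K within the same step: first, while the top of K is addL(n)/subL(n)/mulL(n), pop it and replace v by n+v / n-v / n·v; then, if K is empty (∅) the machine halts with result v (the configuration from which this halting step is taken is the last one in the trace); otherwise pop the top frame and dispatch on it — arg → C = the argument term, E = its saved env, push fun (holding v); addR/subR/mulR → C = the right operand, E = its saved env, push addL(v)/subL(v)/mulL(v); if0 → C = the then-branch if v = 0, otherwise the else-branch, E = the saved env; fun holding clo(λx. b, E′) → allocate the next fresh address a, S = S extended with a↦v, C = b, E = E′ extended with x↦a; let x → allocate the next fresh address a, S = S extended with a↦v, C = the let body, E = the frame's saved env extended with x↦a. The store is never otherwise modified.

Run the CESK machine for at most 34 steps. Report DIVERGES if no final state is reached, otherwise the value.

Answer: 2

Execution trace:
0. ⟨C=(if0 ((λu. (let z = u in u)) -1) then (5 + 6) else ((λz. (let w = 4 in z)) (if0 6 then 5 else 2))); E=∅; S=∅; K=∅⟩
1. ⟨C=((λu. (let z = u in u)) -1); E=∅; S=∅; K=[if0]⟩
2. ⟨C=(λu. (let z = u in u)); E=∅; S=∅; K=[arg :: if0]⟩
3. ⟨C=-1; E=∅; S=∅; K=[fun :: if0]⟩
4. ⟨C=(let z = u in u); E={u↦0}; S={0↦-1}; K=[if0]⟩
5. ⟨C=u; E={u↦0}; S={0↦-1}; K=[let z :: if0]⟩
6. ⟨C=u; E={z↦1, u↦0}; S={0↦-1, 1↦-1}; K=[if0]⟩
7. ⟨C=((λz. (let w = 4 in z)) (if0 6 then 5 else 2)); E=∅; S={0↦-1, 1↦-1}; K=∅⟩
8. ⟨C=(λz. (let w = 4 in z)); E=∅; S={0↦-1, 1↦-1}; K=[arg]⟩
9. ⟨C=(if0 6 then 5 else 2); E=∅; S={0↦-1, 1↦-1}; K=[fun]⟩
10. ⟨C=6; E=∅; S={0↦-1, 1↦-1}; K=[if0 :: fun]⟩
11. ⟨C=2; E=∅; S={0↦-1, 1↦-1}; K=[fun]⟩
12. ⟨C=(let w = 4 in z); E={z↦2}; S={0↦-1, 1↦-1, 2↦2}; K=∅⟩
13. ⟨C=4; E={z↦2}; S={0↦-1, 1↦-1, 2↦2}; K=[let w]⟩
14. ⟨C=z; E={w↦3, z↦2}; S={0↦-1, 1↦-1, 2↦2, 3↦4}; K=∅⟩
→ final value 2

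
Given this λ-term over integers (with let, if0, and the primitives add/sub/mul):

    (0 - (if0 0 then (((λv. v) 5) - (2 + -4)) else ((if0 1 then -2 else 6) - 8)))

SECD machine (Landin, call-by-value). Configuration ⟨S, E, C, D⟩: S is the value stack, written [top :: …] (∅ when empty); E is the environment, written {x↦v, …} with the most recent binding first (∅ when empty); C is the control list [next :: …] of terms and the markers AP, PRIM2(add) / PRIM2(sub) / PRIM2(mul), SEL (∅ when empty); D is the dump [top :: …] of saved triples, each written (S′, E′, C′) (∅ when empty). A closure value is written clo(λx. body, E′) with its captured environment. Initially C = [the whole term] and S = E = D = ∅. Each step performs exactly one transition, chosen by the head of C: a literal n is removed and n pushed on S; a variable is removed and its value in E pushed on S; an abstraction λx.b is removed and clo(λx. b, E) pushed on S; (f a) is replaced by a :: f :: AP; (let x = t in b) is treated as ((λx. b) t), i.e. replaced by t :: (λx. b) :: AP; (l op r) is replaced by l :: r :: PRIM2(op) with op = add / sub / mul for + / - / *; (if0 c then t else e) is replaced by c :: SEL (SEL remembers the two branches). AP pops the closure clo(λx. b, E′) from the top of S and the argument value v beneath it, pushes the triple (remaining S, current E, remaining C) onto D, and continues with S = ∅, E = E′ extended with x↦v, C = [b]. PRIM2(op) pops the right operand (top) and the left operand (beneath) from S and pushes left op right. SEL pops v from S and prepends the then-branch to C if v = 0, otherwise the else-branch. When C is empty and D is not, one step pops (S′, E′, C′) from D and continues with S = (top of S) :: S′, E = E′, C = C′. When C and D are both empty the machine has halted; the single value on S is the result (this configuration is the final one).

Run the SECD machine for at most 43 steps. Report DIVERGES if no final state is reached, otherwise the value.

Answer: -7

Machine steps:
[0] ⟨S=∅; E=∅; C=[(0 - (if0 0 then (((λv. v) 5) - (2 + -4)) else ((if0 1 then -2 else 6) - 8)))]; D=∅⟩
[1] ⟨S=∅; E=∅; C=[0 :: (if0 0 then (((λv. v) 5) - (2 + -4)) else ((if0 1 then -2 else 6) - 8)) :: PRIM2(sub)]; D=∅⟩
[2] ⟨S=[0]; E=∅; C=[(if0 0 then (((λv. v) 5) - (2 + -4)) else ((if0 1 then -2 else 6) - 8)) :: PRIM2(sub)]; D=∅⟩
[3] ⟨S=[0]; E=∅; C=[0 :: SEL :: PRIM2(sub)]; D=∅⟩
[4] ⟨S=[0 :: 0]; E=∅; C=[SEL :: PRIM2(sub)]; D=∅⟩
[5] ⟨S=[0]; E=∅; C=[(((λv. v) 5) - (2 + -4)) :: PRIM2(sub)]; D=∅⟩
[6] ⟨S=[0]; E=∅; C=[((λv. v) 5) :: (2 + -4) :: PRIM2(sub) :: PRIM2(sub)]; D=∅⟩
[7] ⟨S=[0]; E=∅; C=[5 :: (λv. v) :: AP :: (2 + -4) :: PRIM2(sub) :: PRIM2(sub)]; D=∅⟩
[8] ⟨S=[5 :: 0]; E=∅; C=[(λv. v) :: AP :: (2 + -4) :: PRIM2(sub) :: PRIM2(sub)]; D=∅⟩
[9] ⟨S=[clo(λv. v, ∅) :: 5 :: 0]; E=∅; C=[AP :: (2 + -4) :: PRIM2(sub) :: PRIM2(sub)]; D=∅⟩
[10] ⟨S=∅; E={v↦5}; C=[v]; D=[([0], ∅, [(2 + -4) :: PRIM2(sub) :: PRIM2(sub)])]⟩
[11] ⟨S=[5]; E={v↦5}; C=∅; D=[([0], ∅, [(2 + -4) :: PRIM2(sub) :: PRIM2(sub)])]⟩
[12] ⟨S=[5 :: 0]; E=∅; C=[(2 + -4) :: PRIM2(sub) :: PRIM2(sub)]; D=∅⟩
[13] ⟨S=[5 :: 0]; E=∅; C=[2 :: -4 :: PRIM2(add) :: PRIM2(sub) :: PRIM2(sub)]; D=∅⟩
[14] ⟨S=[2 :: 5 :: 0]; E=∅; C=[-4 :: PRIM2(add) :: PRIM2(sub) :: PRIM2(sub)]; D=∅⟩
[15] ⟨S=[-4 :: 2 :: 5 :: 0]; E=∅; C=[PRIM2(add) :: PRIM2(sub) :: PRIM2(sub)]; D=∅⟩
[16] ⟨S=[-2 :: 5 :: 0]; E=∅; C=[PRIM2(sub) :: PRIM2(sub)]; D=∅⟩
[17] ⟨S=[7 :: 0]; E=∅; C=[PRIM2(sub)]; D=∅⟩
[18] ⟨S=[-7]; E=∅; C=∅; D=∅⟩
→ final value -7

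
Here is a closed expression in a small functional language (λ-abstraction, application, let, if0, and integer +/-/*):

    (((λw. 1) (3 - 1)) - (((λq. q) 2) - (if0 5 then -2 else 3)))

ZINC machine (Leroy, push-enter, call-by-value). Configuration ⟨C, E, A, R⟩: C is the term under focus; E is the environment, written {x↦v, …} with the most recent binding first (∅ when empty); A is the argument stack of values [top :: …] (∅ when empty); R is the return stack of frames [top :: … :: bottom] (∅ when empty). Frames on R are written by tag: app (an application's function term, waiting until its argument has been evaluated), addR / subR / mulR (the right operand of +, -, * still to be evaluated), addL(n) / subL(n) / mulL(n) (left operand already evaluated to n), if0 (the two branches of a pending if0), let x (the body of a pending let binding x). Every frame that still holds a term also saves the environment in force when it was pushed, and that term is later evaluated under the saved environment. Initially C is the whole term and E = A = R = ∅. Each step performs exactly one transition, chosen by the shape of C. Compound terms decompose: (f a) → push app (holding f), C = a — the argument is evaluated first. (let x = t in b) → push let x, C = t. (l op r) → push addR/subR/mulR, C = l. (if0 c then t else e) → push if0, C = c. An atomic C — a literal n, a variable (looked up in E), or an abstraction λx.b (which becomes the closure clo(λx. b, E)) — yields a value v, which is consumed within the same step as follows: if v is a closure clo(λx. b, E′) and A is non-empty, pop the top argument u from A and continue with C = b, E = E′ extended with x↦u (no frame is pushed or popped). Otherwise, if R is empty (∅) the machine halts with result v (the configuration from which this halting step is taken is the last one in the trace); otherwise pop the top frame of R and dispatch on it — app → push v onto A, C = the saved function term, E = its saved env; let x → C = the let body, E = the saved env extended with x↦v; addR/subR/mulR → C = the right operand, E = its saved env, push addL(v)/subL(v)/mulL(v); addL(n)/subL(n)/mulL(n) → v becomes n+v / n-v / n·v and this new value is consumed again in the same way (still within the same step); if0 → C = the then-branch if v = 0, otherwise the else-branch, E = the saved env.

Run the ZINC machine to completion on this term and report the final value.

Answer: 2

Execution trace:
step 0: ⟨C=(((λw. 1) (3 - 1)) - (((λq. q) 2) - (if0 5 then -2 else 3))); E=∅; A=∅; R=∅⟩
step 1: ⟨C=((λw. 1) (3 - 1)); E=∅; A=∅; R=[subR]⟩
step 2: ⟨C=(3 - 1); E=∅; A=∅; R=[app :: subR]⟩
step 3: ⟨C=3; E=∅; A=∅; R=[subR :: app :: subR]⟩
step 4: ⟨C=1; E=∅; A=∅; R=[subL(3) :: app :: subR]⟩
step 5: ⟨C=(λw. 1); E=∅; A=[2]; R=[subR]⟩
step 6: ⟨C=1; E={w↦2}; A=∅; R=[subR]⟩
step 7: ⟨C=(((λq. q) 2) - (if0 5 then -2 else 3)); E=∅; A=∅; R=[subL(1)]⟩
step 8: ⟨C=((λq. q) 2); E=∅; A=∅; R=[subR :: subL(1)]⟩
step 9: ⟨C=2; E=∅; A=∅; R=[app :: subR :: subL(1)]⟩
step 10: ⟨C=(λq. q); E=∅; A=[2]; R=[subR :: subL(1)]⟩
step 11: ⟨C=q; E={q↦2}; A=∅; R=[subR :: subL(1)]⟩
step 12: ⟨C=(if0 5 then -2 else 3); E=∅; A=∅; R=[subL(2) :: subL(1)]⟩
step 13: ⟨C=5; E=∅; A=∅; R=[if0 :: subL(2) :: subL(1)]⟩
step 14: ⟨C=3; E=∅; A=∅; R=[subL(2) :: subL(1)]⟩
→ final value 2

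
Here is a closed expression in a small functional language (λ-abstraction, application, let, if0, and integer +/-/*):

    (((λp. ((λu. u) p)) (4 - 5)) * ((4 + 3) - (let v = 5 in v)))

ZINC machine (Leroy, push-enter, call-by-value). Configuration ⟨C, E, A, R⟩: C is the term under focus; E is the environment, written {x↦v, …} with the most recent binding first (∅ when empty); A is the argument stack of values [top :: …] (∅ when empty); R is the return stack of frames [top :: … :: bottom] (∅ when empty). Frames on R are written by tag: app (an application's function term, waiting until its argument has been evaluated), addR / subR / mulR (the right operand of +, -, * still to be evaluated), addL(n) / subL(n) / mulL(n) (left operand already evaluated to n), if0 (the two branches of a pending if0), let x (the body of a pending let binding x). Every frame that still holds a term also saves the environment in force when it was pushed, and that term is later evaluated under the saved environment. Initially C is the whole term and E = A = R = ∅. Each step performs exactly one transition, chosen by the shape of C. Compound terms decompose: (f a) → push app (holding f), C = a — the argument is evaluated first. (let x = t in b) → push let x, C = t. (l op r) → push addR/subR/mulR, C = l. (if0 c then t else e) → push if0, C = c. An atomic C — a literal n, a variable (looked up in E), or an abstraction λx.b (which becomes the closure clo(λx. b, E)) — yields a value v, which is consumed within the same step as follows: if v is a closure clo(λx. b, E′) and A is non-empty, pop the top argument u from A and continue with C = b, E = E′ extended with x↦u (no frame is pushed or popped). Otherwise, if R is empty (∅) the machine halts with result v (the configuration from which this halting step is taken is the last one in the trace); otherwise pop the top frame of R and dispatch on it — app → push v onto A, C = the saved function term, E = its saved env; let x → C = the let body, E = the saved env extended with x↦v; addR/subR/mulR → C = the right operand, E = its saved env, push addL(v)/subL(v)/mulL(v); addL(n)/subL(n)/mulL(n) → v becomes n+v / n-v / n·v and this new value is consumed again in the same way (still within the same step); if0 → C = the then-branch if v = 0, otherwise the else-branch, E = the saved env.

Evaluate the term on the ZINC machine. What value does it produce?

0. <C=(((λp. ((λu. u) p)) (4 - 5)) * ((4 + 3) - (let v = 5 in v))), E=∅, A=∅, R=∅>
1. <C=((λp. ((λu. u) p)) (4 - 5)), E=∅, A=∅, R=[mulR]>
2. <C=(4 - 5), E=∅, A=∅, R=[app :: mulR]>
3. <C=4, E=∅, A=∅, R=[subR :: app :: mulR]>
4. <C=5, E=∅, A=∅, R=[subL(4) :: app :: mulR]>
5. <C=(λp. ((λu. u) p)), E=∅, A=[-1], R=[mulR]>
6. <C=((λu. u) p), E={p↦-1}, A=∅, R=[mulR]>
7. <C=p, E={p↦-1}, A=∅, R=[app :: mulR]>
8. <C=(λu. u), E={p↦-1}, A=[-1], R=[mulR]>
9. <C=u, E={u↦-1, p↦-1}, A=∅, R=[mulR]>
10. <C=((4 + 3) - (let v = 5 in v)), E=∅, A=∅, R=[mulL(-1)]>
11. <C=(4 + 3), E=∅, A=∅, R=[subR :: mulL(-1)]>
12. <C=4, E=∅, A=∅, R=[addR :: subR :: mulL(-1)]>
13. <C=3, E=∅, A=∅, R=[addL(4) :: subR :: mulL(-1)]>
14. <C=(let v = 5 in v), E=∅, A=∅, R=[subL(7) :: mulL(-1)]>
15. <C=5, E=∅, A=∅, R=[let v :: subL(7) :: mulL(-1)]>
16. <C=v, E={v↦5}, A=∅, R=[subL(7) :: mulL(-1)]>
→ final value -2

Answer: -2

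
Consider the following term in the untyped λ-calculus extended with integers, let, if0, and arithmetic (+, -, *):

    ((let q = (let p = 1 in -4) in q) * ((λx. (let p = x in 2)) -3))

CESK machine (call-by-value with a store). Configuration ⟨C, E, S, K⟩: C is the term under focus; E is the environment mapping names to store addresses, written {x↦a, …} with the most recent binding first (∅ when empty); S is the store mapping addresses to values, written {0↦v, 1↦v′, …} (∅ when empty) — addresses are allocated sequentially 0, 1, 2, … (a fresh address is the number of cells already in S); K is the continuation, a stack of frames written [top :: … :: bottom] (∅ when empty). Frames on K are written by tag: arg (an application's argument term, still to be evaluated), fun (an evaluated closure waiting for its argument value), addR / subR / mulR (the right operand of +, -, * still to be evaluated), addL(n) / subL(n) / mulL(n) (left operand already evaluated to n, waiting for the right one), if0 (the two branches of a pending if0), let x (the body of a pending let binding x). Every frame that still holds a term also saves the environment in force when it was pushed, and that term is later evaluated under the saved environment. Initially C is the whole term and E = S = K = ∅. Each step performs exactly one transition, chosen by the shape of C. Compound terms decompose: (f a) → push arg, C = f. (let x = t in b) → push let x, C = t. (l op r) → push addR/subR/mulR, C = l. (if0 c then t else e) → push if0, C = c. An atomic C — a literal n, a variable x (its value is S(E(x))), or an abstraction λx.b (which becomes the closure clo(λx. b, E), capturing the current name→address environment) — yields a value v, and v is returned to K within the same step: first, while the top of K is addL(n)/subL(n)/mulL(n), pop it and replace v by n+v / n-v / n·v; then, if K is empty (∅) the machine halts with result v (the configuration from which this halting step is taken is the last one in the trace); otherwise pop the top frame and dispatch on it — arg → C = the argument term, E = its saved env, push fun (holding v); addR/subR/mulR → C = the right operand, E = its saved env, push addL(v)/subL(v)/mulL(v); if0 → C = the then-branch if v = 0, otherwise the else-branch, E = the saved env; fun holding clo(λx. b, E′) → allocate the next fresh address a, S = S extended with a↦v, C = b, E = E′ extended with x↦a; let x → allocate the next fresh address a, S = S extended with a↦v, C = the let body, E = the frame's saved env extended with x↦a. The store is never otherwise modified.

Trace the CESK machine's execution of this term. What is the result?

0. <C=((let q = (let p = 1 in -4) in q) * ((λx. (let p = x in 2)) -3)), E=∅, S=∅, K=∅>
1. <C=(let q = (let p = 1 in -4) in q), E=∅, S=∅, K=[mulR]>
2. <C=(let p = 1 in -4), E=∅, S=∅, K=[let q :: mulR]>
3. <C=1, E=∅, S=∅, K=[let p :: let q :: mulR]>
4. <C=-4, E={p↦0}, S={0↦1}, K=[let q :: mulR]>
5. <C=q, E={q↦1}, S={0↦1, 1↦-4}, K=[mulR]>
6. <C=((λx. (let p = x in 2)) -3), E=∅, S={0↦1, 1↦-4}, K=[mulL(-4)]>
7. <C=(λx. (let p = x in 2)), E=∅, S={0↦1, 1↦-4}, K=[arg :: mulL(-4)]>
8. <C=-3, E=∅, S={0↦1, 1↦-4}, K=[fun :: mulL(-4)]>
9. <C=(let p = x in 2), E={x↦2}, S={0↦1, 1↦-4, 2↦-3}, K=[mulL(-4)]>
10. <C=x, E={x↦2}, S={0↦1, 1↦-4, 2↦-3}, K=[let p :: mulL(-4)]>
11. <C=2, E={p↦3, x↦2}, S={0↦1, 1↦-4, 2↦-3, 3↦-3}, K=[mulL(-4)]>
→ final value -8

Answer: -8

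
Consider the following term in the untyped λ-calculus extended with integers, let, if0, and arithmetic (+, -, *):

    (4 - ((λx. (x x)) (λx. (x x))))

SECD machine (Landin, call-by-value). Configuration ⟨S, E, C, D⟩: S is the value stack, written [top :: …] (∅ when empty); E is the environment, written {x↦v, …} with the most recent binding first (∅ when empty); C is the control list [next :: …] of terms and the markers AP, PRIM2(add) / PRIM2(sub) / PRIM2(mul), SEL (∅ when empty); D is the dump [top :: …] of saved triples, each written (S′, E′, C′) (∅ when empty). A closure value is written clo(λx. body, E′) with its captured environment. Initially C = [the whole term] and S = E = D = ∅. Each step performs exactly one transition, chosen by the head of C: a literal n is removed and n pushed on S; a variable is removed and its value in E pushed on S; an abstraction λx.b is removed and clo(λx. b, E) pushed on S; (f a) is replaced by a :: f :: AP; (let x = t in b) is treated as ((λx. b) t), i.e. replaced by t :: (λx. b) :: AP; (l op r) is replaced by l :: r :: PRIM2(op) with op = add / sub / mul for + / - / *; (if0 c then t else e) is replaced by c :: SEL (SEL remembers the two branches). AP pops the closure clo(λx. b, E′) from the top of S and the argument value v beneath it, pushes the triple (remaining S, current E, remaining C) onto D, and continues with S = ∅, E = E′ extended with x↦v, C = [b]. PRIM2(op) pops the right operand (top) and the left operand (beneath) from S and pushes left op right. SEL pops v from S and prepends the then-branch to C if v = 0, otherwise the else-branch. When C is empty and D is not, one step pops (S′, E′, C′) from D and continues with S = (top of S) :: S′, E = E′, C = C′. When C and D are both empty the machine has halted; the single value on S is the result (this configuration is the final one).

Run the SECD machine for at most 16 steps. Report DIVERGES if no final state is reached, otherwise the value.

0. [S=∅ | E=∅ | C=[(4 - ((λx. (x x)) (λx. (x x))))] | D=∅]
1. [S=∅ | E=∅ | C=[4 :: ((λx. (x x)) (λx. (x x))) :: PRIM2(sub)] | D=∅]
2. [S=[4] | E=∅ | C=[((λx. (x x)) (λx. (x x))) :: PRIM2(sub)] | D=∅]
3. [S=[4] | E=∅ | C=[(λx. (x x)) :: (λx. (x x)) :: AP :: PRIM2(sub)] | D=∅]
4. [S=[clo(λx. (x x), ∅) :: 4] | E=∅ | C=[(λx. (x x)) :: AP :: PRIM2(sub)] | D=∅]
5. [S=[clo(λx. (x x), ∅) :: clo(λx. (x x), ∅) :: 4] | E=∅ | C=[AP :: PRIM2(sub)] | D=∅]
6. [S=∅ | E={x↦clo(λx. (x x), ∅)} | C=[(x x)] | D=[([4], ∅, [PRIM2(sub)])]]
7. [S=∅ | E={x↦clo(λx. (x x), ∅)} | C=[x :: x :: AP] | D=[([4], ∅, [PRIM2(sub)])]]
8. [S=[clo(λx. (x x), ∅)] | E={x↦clo(λx. (x x), ∅)} | C=[x :: AP] | D=[([4], ∅, [PRIM2(sub)])]]
9. [S=[clo(λx. (x x), ∅) :: clo(λx. (x x), ∅)] | E={x↦clo(λx. (x x), ∅)} | C=[AP] | D=[([4], ∅, [PRIM2(sub)])]]
10. [S=∅ | E={x↦clo(λx. (x x), ∅)} | C=[(x x)] | D=[(∅, {x↦clo(λx. (x x), ∅)}, ∅) :: ([4], ∅, [PRIM2(sub)])]]
11. [S=∅ | E={x↦clo(λx. (x x), ∅)} | C=[x :: x :: AP] | D=[(∅, {x↦clo(λx. (x x), ∅)}, ∅) :: ([4], ∅, [PRIM2(sub)])]]
12. [S=[clo(λx. (x x), ∅)] | E={x↦clo(λx. (x x), ∅)} | C=[x :: AP] | D=[(∅, {x↦clo(λx. (x x), ∅)}, ∅) :: ([4], ∅, [PRIM2(sub)])]]
13. [S=[clo(λx. (x x), ∅) :: clo(λx. (x x), ∅)] | E={x↦clo(λx. (x x), ∅)} | C=[AP] | D=[(∅, {x↦clo(λx. (x x), ∅)}, ∅) :: ([4], ∅, [PRIM2(sub)])]]
14. [S=∅ | E={x↦clo(λx. (x x), ∅)} | C=[(x x)] | D=[(∅, {x↦clo(λx. (x x), ∅)}, ∅) :: (∅, {x↦clo(λx. (x x), ∅)}, ∅) :: ([4], ∅, [PRIM2(sub)])]]
15. [S=∅ | E={x↦clo(λx. (x x), ∅)} | C=[x :: x :: AP] | D=[(∅, {x↦clo(λx. (x x), ∅)}, ∅) :: (∅, {x↦clo(λx. (x x), ∅)}, ∅) :: ([4], ∅, [PRIM2(sub)])]]
16. [S=[clo(λx. (x x), ∅)] | E={x↦clo(λx. (x x), ∅)} | C=[x :: AP] | D=[(∅, {x↦clo(λx. (x x), ∅)}, ∅) :: (∅, {x↦clo(λx. (x x), ∅)}, ∅) :: ([4], ∅, [PRIM2(sub)])]]
→ 16 transitions taken and the configuration is still not final: no result within 16 steps

Answer: DIVERGES (no final state within 16 steps)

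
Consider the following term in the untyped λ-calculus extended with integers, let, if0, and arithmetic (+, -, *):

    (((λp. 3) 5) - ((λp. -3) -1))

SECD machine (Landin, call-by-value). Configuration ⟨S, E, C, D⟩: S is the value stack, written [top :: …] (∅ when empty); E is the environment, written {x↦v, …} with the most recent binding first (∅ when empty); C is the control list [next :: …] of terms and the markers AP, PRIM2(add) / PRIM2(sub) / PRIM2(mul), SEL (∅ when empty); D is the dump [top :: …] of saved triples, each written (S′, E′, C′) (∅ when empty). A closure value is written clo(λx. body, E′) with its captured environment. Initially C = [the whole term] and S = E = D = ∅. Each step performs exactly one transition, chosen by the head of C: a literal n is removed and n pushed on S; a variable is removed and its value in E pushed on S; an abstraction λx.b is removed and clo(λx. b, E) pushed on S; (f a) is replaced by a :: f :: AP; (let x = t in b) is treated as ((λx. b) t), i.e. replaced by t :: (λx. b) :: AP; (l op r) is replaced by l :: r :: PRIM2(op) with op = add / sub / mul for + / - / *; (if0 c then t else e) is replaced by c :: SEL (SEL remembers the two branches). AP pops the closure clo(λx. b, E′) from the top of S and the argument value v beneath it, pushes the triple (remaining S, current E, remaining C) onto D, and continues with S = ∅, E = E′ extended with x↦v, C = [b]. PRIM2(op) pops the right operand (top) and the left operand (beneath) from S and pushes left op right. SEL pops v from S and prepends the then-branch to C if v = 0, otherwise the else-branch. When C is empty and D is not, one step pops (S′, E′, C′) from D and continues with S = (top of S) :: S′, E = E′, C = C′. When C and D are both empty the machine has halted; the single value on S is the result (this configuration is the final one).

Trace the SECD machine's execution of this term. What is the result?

Answer: 6

Machine steps:
t=0: <S=∅, E=∅, C=[(((λp. 3) 5) - ((λp. -3) -1))], D=∅>
t=1: <S=∅, E=∅, C=[((λp. 3) 5) :: ((λp. -3) -1) :: PRIM2(sub)], D=∅>
t=2: <S=∅, E=∅, C=[5 :: (λp. 3) :: AP :: ((λp. -3) -1) :: PRIM2(sub)], D=∅>
t=3: <S=[5], E=∅, C=[(λp. 3) :: AP :: ((λp. -3) -1) :: PRIM2(sub)], D=∅>
t=4: <S=[clo(λp. 3, ∅) :: 5], E=∅, C=[AP :: ((λp. -3) -1) :: PRIM2(sub)], D=∅>
t=5: <S=∅, E={p↦5}, C=[3], D=[(∅, ∅, [((λp. -3) -1) :: PRIM2(sub)])]>
t=6: <S=[3], E={p↦5}, C=∅, D=[(∅, ∅, [((λp. -3) -1) :: PRIM2(sub)])]>
t=7: <S=[3], E=∅, C=[((λp. -3) -1) :: PRIM2(sub)], D=∅>
t=8: <S=[3], E=∅, C=[-1 :: (λp. -3) :: AP :: PRIM2(sub)], D=∅>
t=9: <S=[-1 :: 3], E=∅, C=[(λp. -3) :: AP :: PRIM2(sub)], D=∅>
t=10: <S=[clo(λp. -3, ∅) :: -1 :: 3], E=∅, C=[AP :: PRIM2(sub)], D=∅>
t=11: <S=∅, E={p↦-1}, C=[-3], D=[([3], ∅, [PRIM2(sub)])]>
t=12: <S=[-3], E={p↦-1}, C=∅, D=[([3], ∅, [PRIM2(sub)])]>
t=13: <S=[-3 :: 3], E=∅, C=[PRIM2(sub)], D=∅>
t=14: <S=[6], E=∅, C=∅, D=∅>
→ final value 6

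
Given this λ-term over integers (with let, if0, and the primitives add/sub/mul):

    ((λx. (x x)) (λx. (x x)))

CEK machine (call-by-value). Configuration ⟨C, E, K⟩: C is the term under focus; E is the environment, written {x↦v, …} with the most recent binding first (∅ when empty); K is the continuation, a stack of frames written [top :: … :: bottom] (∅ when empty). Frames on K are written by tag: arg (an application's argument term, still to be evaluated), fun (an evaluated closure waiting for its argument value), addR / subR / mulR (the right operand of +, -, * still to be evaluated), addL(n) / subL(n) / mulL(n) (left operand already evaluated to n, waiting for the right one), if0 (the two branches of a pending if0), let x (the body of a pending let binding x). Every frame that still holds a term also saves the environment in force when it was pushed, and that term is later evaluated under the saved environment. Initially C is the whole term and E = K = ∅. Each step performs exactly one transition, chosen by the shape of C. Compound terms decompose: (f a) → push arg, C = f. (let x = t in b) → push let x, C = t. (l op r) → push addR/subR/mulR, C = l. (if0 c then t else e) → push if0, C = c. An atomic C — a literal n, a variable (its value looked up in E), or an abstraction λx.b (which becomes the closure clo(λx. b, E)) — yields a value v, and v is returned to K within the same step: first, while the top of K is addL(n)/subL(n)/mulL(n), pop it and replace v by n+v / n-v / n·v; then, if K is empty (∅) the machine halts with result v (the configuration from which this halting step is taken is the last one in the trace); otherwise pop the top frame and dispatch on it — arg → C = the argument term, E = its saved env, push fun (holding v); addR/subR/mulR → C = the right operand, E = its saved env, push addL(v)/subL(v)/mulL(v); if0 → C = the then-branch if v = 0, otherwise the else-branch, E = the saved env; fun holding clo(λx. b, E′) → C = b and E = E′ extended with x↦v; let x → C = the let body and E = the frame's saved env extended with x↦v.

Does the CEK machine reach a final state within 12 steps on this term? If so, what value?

[0] ⟨C=((λx. (x x)) (λx. (x x))); E=∅; K=∅⟩
[1] ⟨C=(λx. (x x)); E=∅; K=[arg]⟩
[2] ⟨C=(λx. (x x)); E=∅; K=[fun]⟩
[3] ⟨C=(x x); E={x↦clo(λx. (x x), ∅)}; K=∅⟩
[4] ⟨C=x; E={x↦clo(λx. (x x), ∅)}; K=[arg]⟩
[5] ⟨C=x; E={x↦clo(λx. (x x), ∅)}; K=[fun]⟩
… configuration repeats with period 3 (steps 3–5 recur indefinitely) …

Answer: DIVERGES (no final state within 12 steps)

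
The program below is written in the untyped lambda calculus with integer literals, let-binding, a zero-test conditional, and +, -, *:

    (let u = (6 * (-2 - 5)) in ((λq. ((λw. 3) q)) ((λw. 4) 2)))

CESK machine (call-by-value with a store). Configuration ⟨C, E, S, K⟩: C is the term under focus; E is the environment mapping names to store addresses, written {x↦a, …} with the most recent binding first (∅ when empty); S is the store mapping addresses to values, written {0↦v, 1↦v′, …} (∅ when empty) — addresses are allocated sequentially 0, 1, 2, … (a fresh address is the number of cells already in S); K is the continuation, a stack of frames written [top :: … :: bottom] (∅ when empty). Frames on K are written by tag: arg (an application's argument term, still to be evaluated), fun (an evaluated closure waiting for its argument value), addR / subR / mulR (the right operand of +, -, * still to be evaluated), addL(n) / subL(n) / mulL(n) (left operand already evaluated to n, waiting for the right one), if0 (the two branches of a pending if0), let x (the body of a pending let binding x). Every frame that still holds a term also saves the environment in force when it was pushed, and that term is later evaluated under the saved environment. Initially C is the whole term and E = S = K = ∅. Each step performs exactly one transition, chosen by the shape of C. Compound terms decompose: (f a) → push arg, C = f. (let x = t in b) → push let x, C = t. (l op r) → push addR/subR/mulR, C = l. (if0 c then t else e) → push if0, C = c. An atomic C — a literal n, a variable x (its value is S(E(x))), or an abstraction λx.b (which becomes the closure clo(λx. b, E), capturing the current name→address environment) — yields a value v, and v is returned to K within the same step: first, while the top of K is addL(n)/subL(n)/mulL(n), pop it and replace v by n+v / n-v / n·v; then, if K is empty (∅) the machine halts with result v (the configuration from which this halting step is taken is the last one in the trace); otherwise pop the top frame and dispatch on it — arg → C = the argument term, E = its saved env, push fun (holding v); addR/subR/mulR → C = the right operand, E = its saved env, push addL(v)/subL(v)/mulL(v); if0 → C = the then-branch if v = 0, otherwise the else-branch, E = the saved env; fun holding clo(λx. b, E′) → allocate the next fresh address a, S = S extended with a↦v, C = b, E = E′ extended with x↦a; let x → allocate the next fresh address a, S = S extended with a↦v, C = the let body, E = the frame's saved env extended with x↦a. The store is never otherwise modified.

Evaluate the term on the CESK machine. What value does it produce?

step 0: [C=(let u = (6 * (-2 - 5)) in ((λq. ((λw. 3) q)) ((λw. 4) 2))) | E=∅ | S=∅ | K=∅]
step 1: [C=(6 * (-2 - 5)) | E=∅ | S=∅ | K=[let u]]
step 2: [C=6 | E=∅ | S=∅ | K=[mulR :: let u]]
step 3: [C=(-2 - 5) | E=∅ | S=∅ | K=[mulL(6) :: let u]]
step 4: [C=-2 | E=∅ | S=∅ | K=[subR :: mulL(6) :: let u]]
step 5: [C=5 | E=∅ | S=∅ | K=[subL(-2) :: mulL(6) :: let u]]
step 6: [C=((λq. ((λw. 3) q)) ((λw. 4) 2)) | E={u↦0} | S={0↦-42} | K=∅]
step 7: [C=(λq. ((λw. 3) q)) | E={u↦0} | S={0↦-42} | K=[arg]]
step 8: [C=((λw. 4) 2) | E={u↦0} | S={0↦-42} | K=[fun]]
step 9: [C=(λw. 4) | E={u↦0} | S={0↦-42} | K=[arg :: fun]]
step 10: [C=2 | E={u↦0} | S={0↦-42} | K=[fun :: fun]]
step 11: [C=4 | E={w↦1, u↦0} | S={0↦-42, 1↦2} | K=[fun]]
step 12: [C=((λw. 3) q) | E={q↦2, u↦0} | S={0↦-42, 1↦2, 2↦4} | K=∅]
step 13: [C=(λw. 3) | E={q↦2, u↦0} | S={0↦-42, 1↦2, 2↦4} | K=[arg]]
step 14: [C=q | E={q↦2, u↦0} | S={0↦-42, 1↦2, 2↦4} | K=[fun]]
step 15: [C=3 | E={w↦3, q↦2, u↦0} | S={0↦-42, 1↦2, 2↦4, 3↦4} | K=∅]
→ final value 3

Answer: 3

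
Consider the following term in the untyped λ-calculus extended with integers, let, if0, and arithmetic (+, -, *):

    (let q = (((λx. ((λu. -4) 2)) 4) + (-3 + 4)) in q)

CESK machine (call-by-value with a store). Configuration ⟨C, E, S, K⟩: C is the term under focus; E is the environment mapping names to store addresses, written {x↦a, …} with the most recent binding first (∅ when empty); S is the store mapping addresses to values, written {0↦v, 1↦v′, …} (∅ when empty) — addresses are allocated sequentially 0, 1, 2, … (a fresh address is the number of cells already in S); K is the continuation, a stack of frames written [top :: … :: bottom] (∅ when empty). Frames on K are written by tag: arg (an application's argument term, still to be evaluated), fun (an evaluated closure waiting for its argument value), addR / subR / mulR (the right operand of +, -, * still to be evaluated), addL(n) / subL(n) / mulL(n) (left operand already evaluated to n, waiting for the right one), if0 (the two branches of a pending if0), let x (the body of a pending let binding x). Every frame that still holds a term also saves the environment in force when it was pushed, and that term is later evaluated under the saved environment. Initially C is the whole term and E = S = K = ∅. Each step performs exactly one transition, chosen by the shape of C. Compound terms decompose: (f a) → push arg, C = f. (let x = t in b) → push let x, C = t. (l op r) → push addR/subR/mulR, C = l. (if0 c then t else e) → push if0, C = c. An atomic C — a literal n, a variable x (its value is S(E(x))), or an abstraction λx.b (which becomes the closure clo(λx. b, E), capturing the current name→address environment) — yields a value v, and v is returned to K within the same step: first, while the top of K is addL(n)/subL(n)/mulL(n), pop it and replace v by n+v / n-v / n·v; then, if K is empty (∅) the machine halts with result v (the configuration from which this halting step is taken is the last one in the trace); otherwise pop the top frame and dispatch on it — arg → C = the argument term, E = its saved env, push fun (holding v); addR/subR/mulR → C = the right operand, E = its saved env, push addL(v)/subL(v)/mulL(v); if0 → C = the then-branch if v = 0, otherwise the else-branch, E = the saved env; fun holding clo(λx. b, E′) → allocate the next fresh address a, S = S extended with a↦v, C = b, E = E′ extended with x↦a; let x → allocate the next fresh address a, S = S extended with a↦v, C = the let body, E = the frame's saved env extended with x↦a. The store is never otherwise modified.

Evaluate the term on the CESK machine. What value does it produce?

step 0: ⟨C=(let q = (((λx. ((λu. -4) 2)) 4) + (-3 + 4)) in q); E=∅; S=∅; K=∅⟩
step 1: ⟨C=(((λx. ((λu. -4) 2)) 4) + (-3 + 4)); E=∅; S=∅; K=[let q]⟩
step 2: ⟨C=((λx. ((λu. -4) 2)) 4); E=∅; S=∅; K=[addR :: let q]⟩
step 3: ⟨C=(λx. ((λu. -4) 2)); E=∅; S=∅; K=[arg :: addR :: let q]⟩
step 4: ⟨C=4; E=∅; S=∅; K=[fun :: addR :: let q]⟩
step 5: ⟨C=((λu. -4) 2); E={x↦0}; S={0↦4}; K=[addR :: let q]⟩
step 6: ⟨C=(λu. -4); E={x↦0}; S={0↦4}; K=[arg :: addR :: let q]⟩
step 7: ⟨C=2; E={x↦0}; S={0↦4}; K=[fun :: addR :: let q]⟩
step 8: ⟨C=-4; E={u↦1, x↦0}; S={0↦4, 1↦2}; K=[addR :: let q]⟩
step 9: ⟨C=(-3 + 4); E=∅; S={0↦4, 1↦2}; K=[addL(-4) :: let q]⟩
step 10: ⟨C=-3; E=∅; S={0↦4, 1↦2}; K=[addR :: addL(-4) :: let q]⟩
step 11: ⟨C=4; E=∅; S={0↦4, 1↦2}; K=[addL(-3) :: addL(-4) :: let q]⟩
step 12: ⟨C=q; E={q↦2}; S={0↦4, 1↦2, 2↦-3}; K=∅⟩
→ final value -3

Answer: -3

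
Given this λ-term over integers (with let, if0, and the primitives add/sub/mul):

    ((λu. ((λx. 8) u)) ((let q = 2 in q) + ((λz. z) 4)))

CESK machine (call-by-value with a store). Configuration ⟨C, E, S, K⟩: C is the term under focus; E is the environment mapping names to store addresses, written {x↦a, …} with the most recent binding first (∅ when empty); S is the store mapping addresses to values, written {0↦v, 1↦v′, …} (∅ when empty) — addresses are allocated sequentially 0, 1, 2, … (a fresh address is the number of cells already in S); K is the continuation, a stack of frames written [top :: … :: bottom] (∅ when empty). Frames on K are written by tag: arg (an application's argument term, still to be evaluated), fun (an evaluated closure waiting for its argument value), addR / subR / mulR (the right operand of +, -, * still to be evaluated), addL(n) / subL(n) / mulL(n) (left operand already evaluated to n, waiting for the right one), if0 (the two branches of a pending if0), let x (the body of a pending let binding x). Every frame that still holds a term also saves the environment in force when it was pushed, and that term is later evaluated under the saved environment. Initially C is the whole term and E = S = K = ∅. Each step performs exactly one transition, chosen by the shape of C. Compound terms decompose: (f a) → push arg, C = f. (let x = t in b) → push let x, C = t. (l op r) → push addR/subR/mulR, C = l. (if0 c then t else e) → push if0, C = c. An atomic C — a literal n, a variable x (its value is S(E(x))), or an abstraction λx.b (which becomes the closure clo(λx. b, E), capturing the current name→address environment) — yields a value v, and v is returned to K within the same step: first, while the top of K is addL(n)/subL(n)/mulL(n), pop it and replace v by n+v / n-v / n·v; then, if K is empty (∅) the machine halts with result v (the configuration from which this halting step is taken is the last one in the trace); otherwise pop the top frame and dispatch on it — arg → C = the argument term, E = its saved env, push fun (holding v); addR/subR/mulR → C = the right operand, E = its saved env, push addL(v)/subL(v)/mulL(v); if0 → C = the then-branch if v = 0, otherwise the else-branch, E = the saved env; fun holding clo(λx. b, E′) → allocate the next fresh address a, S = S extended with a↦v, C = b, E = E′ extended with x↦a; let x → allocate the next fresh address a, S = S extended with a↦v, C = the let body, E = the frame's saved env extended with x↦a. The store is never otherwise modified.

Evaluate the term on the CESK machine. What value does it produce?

Answer: 8

Machine steps:
t=0: [C=((λu. ((λx. 8) u)) ((let q = 2 in q) + ((λz. z) 4))) | E=∅ | S=∅ | K=∅]
t=1: [C=(λu. ((λx. 8) u)) | E=∅ | S=∅ | K=[arg]]
t=2: [C=((let q = 2 in q) + ((λz. z) 4)) | E=∅ | S=∅ | K=[fun]]
t=3: [C=(let q = 2 in q) | E=∅ | S=∅ | K=[addR :: fun]]
t=4: [C=2 | E=∅ | S=∅ | K=[let q :: addR :: fun]]
t=5: [C=q | E={q↦0} | S={0↦2} | K=[addR :: fun]]
t=6: [C=((λz. z) 4) | E=∅ | S={0↦2} | K=[addL(2) :: fun]]
t=7: [C=(λz. z) | E=∅ | S={0↦2} | K=[arg :: addL(2) :: fun]]
t=8: [C=4 | E=∅ | S={0↦2} | K=[fun :: addL(2) :: fun]]
t=9: [C=z | E={z↦1} | S={0↦2, 1↦4} | K=[addL(2) :: fun]]
t=10: [C=((λx. 8) u) | E={u↦2} | S={0↦2, 1↦4, 2↦6} | K=∅]
t=11: [C=(λx. 8) | E={u↦2} | S={0↦2, 1↦4, 2↦6} | K=[arg]]
t=12: [C=u | E={u↦2} | S={0↦2, 1↦4, 2↦6} | K=[fun]]
t=13: [C=8 | E={x↦3, u↦2} | S={0↦2, 1↦4, 2↦6, 3↦6} | K=∅]
→ final value 8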